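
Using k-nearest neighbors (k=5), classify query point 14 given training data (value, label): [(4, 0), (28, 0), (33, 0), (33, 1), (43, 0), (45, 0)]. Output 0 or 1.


Distances from query 14:
Point 4 (class 0): distance = 10
Point 28 (class 0): distance = 14
Point 33 (class 0): distance = 19
Point 33 (class 1): distance = 19
Point 43 (class 0): distance = 29
K=5 nearest neighbors: classes = [0, 0, 0, 1, 0]
Votes for class 1: 1 / 5
Majority vote => class 0

0


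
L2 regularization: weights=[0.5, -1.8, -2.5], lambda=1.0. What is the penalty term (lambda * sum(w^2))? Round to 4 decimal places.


Squaring each weight:
0.5^2 = 0.25
(-1.8)^2 = 3.24
(-2.5)^2 = 6.25
Sum of squares = 9.74
Penalty = 1.0 * 9.74 = 9.7400

9.7400


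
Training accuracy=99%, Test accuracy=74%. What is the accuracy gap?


Gap = train_accuracy - test_accuracy
= 99 - 74
= 25%
This large gap strongly indicates overfitting.

25


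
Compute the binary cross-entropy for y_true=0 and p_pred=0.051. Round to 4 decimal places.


For y=0: Loss = -log(1-p)
= -log(1 - 0.051)
= -log(0.949)
= -(-0.0523)
= 0.0523

0.0523


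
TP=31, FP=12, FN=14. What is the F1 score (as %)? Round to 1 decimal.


Precision = TP / (TP + FP) = 31 / 43 = 0.7209
Recall = TP / (TP + FN) = 31 / 45 = 0.6889
F1 = 2 * P * R / (P + R)
= 2 * 0.7209 * 0.6889 / (0.7209 + 0.6889)
= 0.9933 / 1.4098
= 0.7045
As percentage: 70.5%

70.5


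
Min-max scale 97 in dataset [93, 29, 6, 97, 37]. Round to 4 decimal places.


Min = 6, Max = 97
Range = 97 - 6 = 91
Scaled = (x - min) / (max - min)
= (97 - 6) / 91
= 91 / 91
= 1.0000

1.0000


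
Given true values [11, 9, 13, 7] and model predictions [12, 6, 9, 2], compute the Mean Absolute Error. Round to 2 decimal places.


Absolute errors: [1, 3, 4, 5]
Sum of absolute errors = 13
MAE = 13 / 4 = 3.25

3.25


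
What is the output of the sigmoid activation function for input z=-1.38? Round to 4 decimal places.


sigmoid(z) = 1 / (1 + exp(-z))
exp(-(-1.38)) = exp(1.38) = 3.9749
1 + 3.9749 = 4.9749
1 / 4.9749 = 0.2010

0.2010


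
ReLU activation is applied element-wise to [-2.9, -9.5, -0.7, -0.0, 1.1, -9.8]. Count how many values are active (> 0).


ReLU(x) = max(0, x) for each element:
ReLU(-2.9) = 0
ReLU(-9.5) = 0
ReLU(-0.7) = 0
ReLU(-0.0) = 0
ReLU(1.1) = 1.1
ReLU(-9.8) = 0
Active neurons (>0): 1

1


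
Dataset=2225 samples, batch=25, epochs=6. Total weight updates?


Iterations per epoch = 2225 / 25 = 89
Total updates = iterations_per_epoch * epochs
= 89 * 6
= 534

534


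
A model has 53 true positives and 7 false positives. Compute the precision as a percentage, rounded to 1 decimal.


Precision = TP / (TP + FP) * 100
= 53 / (53 + 7)
= 53 / 60
= 0.8833
= 88.3%

88.3


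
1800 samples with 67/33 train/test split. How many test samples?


Train samples = 1800 * 67% = 1206
Test samples = 1800 - 1206
= 594

594


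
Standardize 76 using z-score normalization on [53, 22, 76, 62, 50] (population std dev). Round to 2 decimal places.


Mean = (53 + 22 + 76 + 62 + 50) / 5 = 52.6
Variance = sum((x_i - mean)^2) / n = 315.84
Std = sqrt(315.84) = 17.7719
Z = (x - mean) / std
= (76 - 52.6) / 17.7719
= 23.4 / 17.7719
= 1.32

1.32


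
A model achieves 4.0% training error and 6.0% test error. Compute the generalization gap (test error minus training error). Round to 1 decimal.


Generalization gap = test_error - train_error
= 6.0 - 4.0
= 2.0%
A moderate gap.

2.0


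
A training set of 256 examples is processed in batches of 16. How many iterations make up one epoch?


Iterations per epoch = dataset_size / batch_size
= 256 / 16
= 16

16


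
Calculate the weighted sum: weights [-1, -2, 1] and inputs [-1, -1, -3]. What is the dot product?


Element-wise products:
-1 * -1 = 1
-2 * -1 = 2
1 * -3 = -3
Sum = 1 + 2 + -3
= 0

0


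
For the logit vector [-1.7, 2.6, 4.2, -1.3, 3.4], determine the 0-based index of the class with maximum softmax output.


Softmax is a monotonic transformation, so it preserves the argmax.
We need to find the index of the maximum logit.
Index 0: -1.7
Index 1: 2.6
Index 2: 4.2
Index 3: -1.3
Index 4: 3.4
Maximum logit = 4.2 at index 2

2


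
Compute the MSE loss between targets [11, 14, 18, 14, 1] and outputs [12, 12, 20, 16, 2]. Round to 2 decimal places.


Differences: [-1, 2, -2, -2, -1]
Squared errors: [1, 4, 4, 4, 1]
Sum of squared errors = 14
MSE = 14 / 5 = 2.80

2.80


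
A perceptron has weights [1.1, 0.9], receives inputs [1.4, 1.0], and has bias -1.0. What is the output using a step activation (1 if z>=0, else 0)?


z = w . x + b
= 1.1*1.4 + 0.9*1.0 + -1.0
= 1.54 + 0.9 + -1.0
= 2.44 + -1.0
= 1.44
Since z = 1.44 >= 0, output = 1

1


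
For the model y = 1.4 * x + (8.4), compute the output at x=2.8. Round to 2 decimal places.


y = 1.4 * 2.8 + (8.4)
= 3.92 + (8.4)
= 12.32

12.32


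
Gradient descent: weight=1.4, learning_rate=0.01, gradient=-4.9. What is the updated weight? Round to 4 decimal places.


w_new = w_old - lr * gradient
= 1.4 - 0.01 * -4.9
= 1.4 - (-0.049)
= 1.4490

1.4490


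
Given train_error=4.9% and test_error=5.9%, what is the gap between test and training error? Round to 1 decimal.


Generalization gap = test_error - train_error
= 5.9 - 4.9
= 1.0%
A small gap suggests good generalization.

1.0


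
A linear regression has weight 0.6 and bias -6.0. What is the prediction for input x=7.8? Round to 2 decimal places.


y = 0.6 * 7.8 + (-6.0)
= 4.68 + (-6.0)
= -1.32

-1.32


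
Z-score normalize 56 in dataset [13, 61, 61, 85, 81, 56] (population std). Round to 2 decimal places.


Mean = (13 + 61 + 61 + 85 + 81 + 56) / 6 = 59.5
Variance = sum((x_i - mean)^2) / n = 548.5833
Std = sqrt(548.5833) = 23.4219
Z = (x - mean) / std
= (56 - 59.5) / 23.4219
= -3.5 / 23.4219
= -0.15

-0.15


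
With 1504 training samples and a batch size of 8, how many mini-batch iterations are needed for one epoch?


Iterations per epoch = dataset_size / batch_size
= 1504 / 8
= 188

188


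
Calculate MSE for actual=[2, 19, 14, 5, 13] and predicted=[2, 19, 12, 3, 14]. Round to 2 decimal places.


Differences: [0, 0, 2, 2, -1]
Squared errors: [0, 0, 4, 4, 1]
Sum of squared errors = 9
MSE = 9 / 5 = 1.80

1.80


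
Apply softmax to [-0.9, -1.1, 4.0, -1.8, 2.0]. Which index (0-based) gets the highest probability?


Softmax is a monotonic transformation, so it preserves the argmax.
We need to find the index of the maximum logit.
Index 0: -0.9
Index 1: -1.1
Index 2: 4.0
Index 3: -1.8
Index 4: 2.0
Maximum logit = 4.0 at index 2

2


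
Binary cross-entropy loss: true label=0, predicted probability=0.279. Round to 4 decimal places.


For y=0: Loss = -log(1-p)
= -log(1 - 0.279)
= -log(0.721)
= -(-0.3271)
= 0.3271

0.3271


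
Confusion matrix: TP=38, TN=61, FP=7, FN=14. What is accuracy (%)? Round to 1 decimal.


Accuracy = (TP + TN) / (TP + TN + FP + FN) * 100
= (38 + 61) / (38 + 61 + 7 + 14)
= 99 / 120
= 0.825
= 82.5%

82.5


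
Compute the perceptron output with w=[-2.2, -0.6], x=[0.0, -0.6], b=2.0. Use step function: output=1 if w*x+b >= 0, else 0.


z = w . x + b
= -2.2*0.0 + -0.6*-0.6 + 2.0
= -0.0 + 0.36 + 2.0
= 0.36 + 2.0
= 2.36
Since z = 2.36 >= 0, output = 1

1


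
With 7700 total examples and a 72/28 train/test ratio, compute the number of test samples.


Train samples = 7700 * 72% = 5544
Test samples = 7700 - 5544
= 2156

2156


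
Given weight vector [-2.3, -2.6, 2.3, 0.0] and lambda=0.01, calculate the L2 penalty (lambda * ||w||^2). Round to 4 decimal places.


Squaring each weight:
(-2.3)^2 = 5.29
(-2.6)^2 = 6.76
2.3^2 = 5.29
0.0^2 = 0.0
Sum of squares = 17.34
Penalty = 0.01 * 17.34 = 0.1734

0.1734


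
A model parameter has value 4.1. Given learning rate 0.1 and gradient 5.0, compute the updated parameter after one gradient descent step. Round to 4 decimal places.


w_new = w_old - lr * gradient
= 4.1 - 0.1 * 5.0
= 4.1 - (0.5)
= 3.6000

3.6000


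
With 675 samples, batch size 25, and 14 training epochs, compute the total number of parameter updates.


Iterations per epoch = 675 / 25 = 27
Total updates = iterations_per_epoch * epochs
= 27 * 14
= 378

378


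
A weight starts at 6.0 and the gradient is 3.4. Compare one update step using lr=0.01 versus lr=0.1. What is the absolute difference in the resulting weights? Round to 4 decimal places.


With lr=0.01: w_new = 6.0 - 0.01 * 3.4 = 5.966
With lr=0.1: w_new = 6.0 - 0.1 * 3.4 = 5.66
Absolute difference = |5.966 - 5.66|
= 0.3060

0.3060


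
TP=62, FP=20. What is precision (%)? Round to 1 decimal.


Precision = TP / (TP + FP) * 100
= 62 / (62 + 20)
= 62 / 82
= 0.7561
= 75.6%

75.6


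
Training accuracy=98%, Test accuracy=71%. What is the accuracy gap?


Gap = train_accuracy - test_accuracy
= 98 - 71
= 27%
This large gap strongly indicates overfitting.

27


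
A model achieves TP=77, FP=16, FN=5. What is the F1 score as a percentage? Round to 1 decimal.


Precision = TP / (TP + FP) = 77 / 93 = 0.828
Recall = TP / (TP + FN) = 77 / 82 = 0.939
F1 = 2 * P * R / (P + R)
= 2 * 0.828 * 0.939 / (0.828 + 0.939)
= 1.5549 / 1.767
= 0.88
As percentage: 88.0%

88.0


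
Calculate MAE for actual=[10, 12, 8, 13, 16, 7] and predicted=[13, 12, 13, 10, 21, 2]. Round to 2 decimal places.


Absolute errors: [3, 0, 5, 3, 5, 5]
Sum of absolute errors = 21
MAE = 21 / 6 = 3.50

3.50


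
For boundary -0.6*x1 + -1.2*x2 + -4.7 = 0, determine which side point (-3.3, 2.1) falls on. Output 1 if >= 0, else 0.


Compute -0.6 * -3.3 + -1.2 * 2.1 + -4.7
= 1.98 + -2.52 + -4.7
= -5.24
Since -5.24 < 0, the point is on the negative side.

0


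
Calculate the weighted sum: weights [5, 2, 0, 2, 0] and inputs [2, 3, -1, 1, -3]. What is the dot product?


Element-wise products:
5 * 2 = 10
2 * 3 = 6
0 * -1 = 0
2 * 1 = 2
0 * -3 = 0
Sum = 10 + 6 + 0 + 2 + 0
= 18

18


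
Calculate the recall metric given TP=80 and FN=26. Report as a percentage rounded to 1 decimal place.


Recall = TP / (TP + FN) * 100
= 80 / (80 + 26)
= 80 / 106
= 0.7547
= 75.5%

75.5


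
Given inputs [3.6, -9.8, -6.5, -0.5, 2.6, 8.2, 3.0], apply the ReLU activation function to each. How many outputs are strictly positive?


ReLU(x) = max(0, x) for each element:
ReLU(3.6) = 3.6
ReLU(-9.8) = 0
ReLU(-6.5) = 0
ReLU(-0.5) = 0
ReLU(2.6) = 2.6
ReLU(8.2) = 8.2
ReLU(3.0) = 3.0
Active neurons (>0): 4

4


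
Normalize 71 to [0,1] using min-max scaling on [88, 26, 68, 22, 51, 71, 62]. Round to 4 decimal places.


Min = 22, Max = 88
Range = 88 - 22 = 66
Scaled = (x - min) / (max - min)
= (71 - 22) / 66
= 49 / 66
= 0.7424

0.7424


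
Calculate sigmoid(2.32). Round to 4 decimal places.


sigmoid(z) = 1 / (1 + exp(-z))
exp(-(2.32)) = exp(-2.32) = 0.0983
1 + 0.0983 = 1.0983
1 / 1.0983 = 0.9105

0.9105


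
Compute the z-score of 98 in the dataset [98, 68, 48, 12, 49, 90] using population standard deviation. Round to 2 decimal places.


Mean = (98 + 68 + 48 + 12 + 49 + 90) / 6 = 60.8333
Variance = sum((x_i - mean)^2) / n = 828.8056
Std = sqrt(828.8056) = 28.789
Z = (x - mean) / std
= (98 - 60.8333) / 28.789
= 37.1667 / 28.789
= 1.29

1.29


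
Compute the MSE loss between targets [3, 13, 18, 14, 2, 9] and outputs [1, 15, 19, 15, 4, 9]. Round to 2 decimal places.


Differences: [2, -2, -1, -1, -2, 0]
Squared errors: [4, 4, 1, 1, 4, 0]
Sum of squared errors = 14
MSE = 14 / 6 = 2.33

2.33


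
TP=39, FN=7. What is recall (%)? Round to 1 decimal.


Recall = TP / (TP + FN) * 100
= 39 / (39 + 7)
= 39 / 46
= 0.8478
= 84.8%

84.8


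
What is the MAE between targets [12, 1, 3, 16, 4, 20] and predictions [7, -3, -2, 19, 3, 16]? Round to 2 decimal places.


Absolute errors: [5, 4, 5, 3, 1, 4]
Sum of absolute errors = 22
MAE = 22 / 6 = 3.67

3.67


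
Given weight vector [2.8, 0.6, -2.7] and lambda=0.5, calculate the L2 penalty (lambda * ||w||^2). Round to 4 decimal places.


Squaring each weight:
2.8^2 = 7.84
0.6^2 = 0.36
(-2.7)^2 = 7.29
Sum of squares = 15.49
Penalty = 0.5 * 15.49 = 7.7450

7.7450


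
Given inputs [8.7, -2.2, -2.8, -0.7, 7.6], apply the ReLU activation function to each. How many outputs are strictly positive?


ReLU(x) = max(0, x) for each element:
ReLU(8.7) = 8.7
ReLU(-2.2) = 0
ReLU(-2.8) = 0
ReLU(-0.7) = 0
ReLU(7.6) = 7.6
Active neurons (>0): 2

2


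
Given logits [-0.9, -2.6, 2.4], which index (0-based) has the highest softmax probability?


Softmax is a monotonic transformation, so it preserves the argmax.
We need to find the index of the maximum logit.
Index 0: -0.9
Index 1: -2.6
Index 2: 2.4
Maximum logit = 2.4 at index 2

2


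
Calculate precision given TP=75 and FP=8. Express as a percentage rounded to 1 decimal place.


Precision = TP / (TP + FP) * 100
= 75 / (75 + 8)
= 75 / 83
= 0.9036
= 90.4%

90.4


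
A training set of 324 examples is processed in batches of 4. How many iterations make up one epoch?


Iterations per epoch = dataset_size / batch_size
= 324 / 4
= 81

81


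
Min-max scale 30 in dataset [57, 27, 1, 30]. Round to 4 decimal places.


Min = 1, Max = 57
Range = 57 - 1 = 56
Scaled = (x - min) / (max - min)
= (30 - 1) / 56
= 29 / 56
= 0.5179

0.5179


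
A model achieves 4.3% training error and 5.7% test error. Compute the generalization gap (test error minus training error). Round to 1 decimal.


Generalization gap = test_error - train_error
= 5.7 - 4.3
= 1.4%
A small gap suggests good generalization.

1.4


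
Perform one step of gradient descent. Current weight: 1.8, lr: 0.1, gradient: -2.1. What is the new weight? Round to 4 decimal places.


w_new = w_old - lr * gradient
= 1.8 - 0.1 * -2.1
= 1.8 - (-0.21)
= 2.0100

2.0100


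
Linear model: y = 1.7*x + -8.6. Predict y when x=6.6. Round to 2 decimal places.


y = 1.7 * 6.6 + (-8.6)
= 11.22 + (-8.6)
= 2.62

2.62


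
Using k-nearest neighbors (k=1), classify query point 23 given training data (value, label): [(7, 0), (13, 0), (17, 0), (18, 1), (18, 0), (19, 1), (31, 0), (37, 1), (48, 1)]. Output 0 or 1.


Distances from query 23:
Point 19 (class 1): distance = 4
K=1 nearest neighbors: classes = [1]
Votes for class 1: 1 / 1
Majority vote => class 1

1


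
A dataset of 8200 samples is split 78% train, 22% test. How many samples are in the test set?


Train samples = 8200 * 78% = 6396
Test samples = 8200 - 6396
= 1804

1804


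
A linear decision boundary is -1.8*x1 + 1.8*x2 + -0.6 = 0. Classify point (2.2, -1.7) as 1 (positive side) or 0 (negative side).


Compute -1.8 * 2.2 + 1.8 * -1.7 + -0.6
= -3.96 + -3.06 + -0.6
= -7.62
Since -7.62 < 0, the point is on the negative side.

0


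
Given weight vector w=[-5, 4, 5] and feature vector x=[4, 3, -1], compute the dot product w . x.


Element-wise products:
-5 * 4 = -20
4 * 3 = 12
5 * -1 = -5
Sum = -20 + 12 + -5
= -13

-13


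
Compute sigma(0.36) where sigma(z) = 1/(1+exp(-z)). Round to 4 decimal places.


sigmoid(z) = 1 / (1 + exp(-z))
exp(-(0.36)) = exp(-0.36) = 0.6977
1 + 0.6977 = 1.6977
1 / 1.6977 = 0.5890

0.5890


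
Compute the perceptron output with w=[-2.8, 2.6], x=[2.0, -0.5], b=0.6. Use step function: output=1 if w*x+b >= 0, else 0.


z = w . x + b
= -2.8*2.0 + 2.6*-0.5 + 0.6
= -5.6 + -1.3 + 0.6
= -6.9 + 0.6
= -6.3
Since z = -6.3 < 0, output = 0

0


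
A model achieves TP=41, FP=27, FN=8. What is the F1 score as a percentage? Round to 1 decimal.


Precision = TP / (TP + FP) = 41 / 68 = 0.6029
Recall = TP / (TP + FN) = 41 / 49 = 0.8367
F1 = 2 * P * R / (P + R)
= 2 * 0.6029 * 0.8367 / (0.6029 + 0.8367)
= 1.009 / 1.4397
= 0.7009
As percentage: 70.1%

70.1


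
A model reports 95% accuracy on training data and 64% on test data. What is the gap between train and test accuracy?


Gap = train_accuracy - test_accuracy
= 95 - 64
= 31%
This large gap strongly indicates overfitting.

31


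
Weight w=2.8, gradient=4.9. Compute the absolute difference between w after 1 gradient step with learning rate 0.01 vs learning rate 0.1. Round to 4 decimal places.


With lr=0.01: w_new = 2.8 - 0.01 * 4.9 = 2.751
With lr=0.1: w_new = 2.8 - 0.1 * 4.9 = 2.31
Absolute difference = |2.751 - 2.31|
= 0.4410

0.4410


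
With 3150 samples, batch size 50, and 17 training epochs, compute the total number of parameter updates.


Iterations per epoch = 3150 / 50 = 63
Total updates = iterations_per_epoch * epochs
= 63 * 17
= 1071

1071


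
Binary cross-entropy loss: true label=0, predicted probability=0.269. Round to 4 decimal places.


For y=0: Loss = -log(1-p)
= -log(1 - 0.269)
= -log(0.731)
= -(-0.3133)
= 0.3133

0.3133


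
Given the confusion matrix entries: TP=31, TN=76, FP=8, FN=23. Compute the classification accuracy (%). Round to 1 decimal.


Accuracy = (TP + TN) / (TP + TN + FP + FN) * 100
= (31 + 76) / (31 + 76 + 8 + 23)
= 107 / 138
= 0.7754
= 77.5%

77.5


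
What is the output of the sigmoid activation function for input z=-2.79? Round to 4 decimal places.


sigmoid(z) = 1 / (1 + exp(-z))
exp(-(-2.79)) = exp(2.79) = 16.281
1 + 16.281 = 17.281
1 / 17.281 = 0.0579

0.0579


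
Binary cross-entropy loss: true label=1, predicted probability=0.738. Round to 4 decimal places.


For y=1: Loss = -log(p)
= -log(0.738)
= -(-0.3038)
= 0.3038

0.3038


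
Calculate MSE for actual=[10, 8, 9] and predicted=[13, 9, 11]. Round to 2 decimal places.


Differences: [-3, -1, -2]
Squared errors: [9, 1, 4]
Sum of squared errors = 14
MSE = 14 / 3 = 4.67

4.67


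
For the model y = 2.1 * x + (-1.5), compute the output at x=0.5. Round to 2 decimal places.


y = 2.1 * 0.5 + (-1.5)
= 1.05 + (-1.5)
= -0.45

-0.45


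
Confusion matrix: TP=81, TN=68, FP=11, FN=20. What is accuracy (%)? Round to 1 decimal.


Accuracy = (TP + TN) / (TP + TN + FP + FN) * 100
= (81 + 68) / (81 + 68 + 11 + 20)
= 149 / 180
= 0.8278
= 82.8%

82.8


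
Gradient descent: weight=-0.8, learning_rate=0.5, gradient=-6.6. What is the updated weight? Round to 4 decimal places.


w_new = w_old - lr * gradient
= -0.8 - 0.5 * -6.6
= -0.8 - (-3.3)
= 2.5000

2.5000


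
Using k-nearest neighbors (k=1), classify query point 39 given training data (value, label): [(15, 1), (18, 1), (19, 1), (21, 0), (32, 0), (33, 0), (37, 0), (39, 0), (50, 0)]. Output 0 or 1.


Distances from query 39:
Point 39 (class 0): distance = 0
K=1 nearest neighbors: classes = [0]
Votes for class 1: 0 / 1
Majority vote => class 0

0


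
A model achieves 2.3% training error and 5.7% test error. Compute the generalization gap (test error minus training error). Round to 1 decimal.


Generalization gap = test_error - train_error
= 5.7 - 2.3
= 3.4%
A moderate gap.

3.4


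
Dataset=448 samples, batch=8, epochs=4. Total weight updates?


Iterations per epoch = 448 / 8 = 56
Total updates = iterations_per_epoch * epochs
= 56 * 4
= 224

224


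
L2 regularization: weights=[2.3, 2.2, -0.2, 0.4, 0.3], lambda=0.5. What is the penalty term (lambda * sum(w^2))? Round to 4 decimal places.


Squaring each weight:
2.3^2 = 5.29
2.2^2 = 4.84
(-0.2)^2 = 0.04
0.4^2 = 0.16
0.3^2 = 0.09
Sum of squares = 10.42
Penalty = 0.5 * 10.42 = 5.2100

5.2100


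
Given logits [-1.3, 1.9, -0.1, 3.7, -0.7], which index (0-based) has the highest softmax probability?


Softmax is a monotonic transformation, so it preserves the argmax.
We need to find the index of the maximum logit.
Index 0: -1.3
Index 1: 1.9
Index 2: -0.1
Index 3: 3.7
Index 4: -0.7
Maximum logit = 3.7 at index 3

3


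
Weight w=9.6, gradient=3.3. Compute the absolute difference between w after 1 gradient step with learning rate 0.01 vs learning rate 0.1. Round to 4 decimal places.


With lr=0.01: w_new = 9.6 - 0.01 * 3.3 = 9.567
With lr=0.1: w_new = 9.6 - 0.1 * 3.3 = 9.27
Absolute difference = |9.567 - 9.27|
= 0.2970

0.2970


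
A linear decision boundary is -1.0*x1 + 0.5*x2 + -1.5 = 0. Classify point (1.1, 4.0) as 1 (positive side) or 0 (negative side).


Compute -1.0 * 1.1 + 0.5 * 4.0 + -1.5
= -1.1 + 2.0 + -1.5
= -0.6
Since -0.6 < 0, the point is on the negative side.

0


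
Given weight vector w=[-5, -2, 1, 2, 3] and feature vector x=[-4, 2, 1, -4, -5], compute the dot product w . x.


Element-wise products:
-5 * -4 = 20
-2 * 2 = -4
1 * 1 = 1
2 * -4 = -8
3 * -5 = -15
Sum = 20 + -4 + 1 + -8 + -15
= -6

-6


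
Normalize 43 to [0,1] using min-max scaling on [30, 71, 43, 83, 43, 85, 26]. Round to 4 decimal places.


Min = 26, Max = 85
Range = 85 - 26 = 59
Scaled = (x - min) / (max - min)
= (43 - 26) / 59
= 17 / 59
= 0.2881

0.2881


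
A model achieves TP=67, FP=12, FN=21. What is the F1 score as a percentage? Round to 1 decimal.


Precision = TP / (TP + FP) = 67 / 79 = 0.8481
Recall = TP / (TP + FN) = 67 / 88 = 0.7614
F1 = 2 * P * R / (P + R)
= 2 * 0.8481 * 0.7614 / (0.8481 + 0.7614)
= 1.2914 / 1.6095
= 0.8024
As percentage: 80.2%

80.2


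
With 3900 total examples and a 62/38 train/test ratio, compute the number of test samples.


Train samples = 3900 * 62% = 2418
Test samples = 3900 - 2418
= 1482

1482


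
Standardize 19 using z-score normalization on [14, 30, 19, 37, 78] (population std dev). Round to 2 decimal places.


Mean = (14 + 30 + 19 + 37 + 78) / 5 = 35.6
Variance = sum((x_i - mean)^2) / n = 514.64
Std = sqrt(514.64) = 22.6857
Z = (x - mean) / std
= (19 - 35.6) / 22.6857
= -16.6 / 22.6857
= -0.73

-0.73


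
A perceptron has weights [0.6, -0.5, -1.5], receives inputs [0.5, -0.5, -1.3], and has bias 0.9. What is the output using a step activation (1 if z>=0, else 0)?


z = w . x + b
= 0.6*0.5 + -0.5*-0.5 + -1.5*-1.3 + 0.9
= 0.3 + 0.25 + 1.95 + 0.9
= 2.5 + 0.9
= 3.4
Since z = 3.4 >= 0, output = 1

1


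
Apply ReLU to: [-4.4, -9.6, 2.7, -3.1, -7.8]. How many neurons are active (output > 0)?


ReLU(x) = max(0, x) for each element:
ReLU(-4.4) = 0
ReLU(-9.6) = 0
ReLU(2.7) = 2.7
ReLU(-3.1) = 0
ReLU(-7.8) = 0
Active neurons (>0): 1

1


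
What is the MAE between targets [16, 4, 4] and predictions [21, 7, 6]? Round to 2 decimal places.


Absolute errors: [5, 3, 2]
Sum of absolute errors = 10
MAE = 10 / 3 = 3.33

3.33


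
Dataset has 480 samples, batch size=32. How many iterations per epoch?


Iterations per epoch = dataset_size / batch_size
= 480 / 32
= 15

15


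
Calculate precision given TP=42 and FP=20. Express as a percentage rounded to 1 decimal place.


Precision = TP / (TP + FP) * 100
= 42 / (42 + 20)
= 42 / 62
= 0.6774
= 67.7%

67.7


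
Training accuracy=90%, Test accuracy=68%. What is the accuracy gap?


Gap = train_accuracy - test_accuracy
= 90 - 68
= 22%
This large gap strongly indicates overfitting.

22


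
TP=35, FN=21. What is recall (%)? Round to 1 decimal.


Recall = TP / (TP + FN) * 100
= 35 / (35 + 21)
= 35 / 56
= 0.625
= 62.5%

62.5


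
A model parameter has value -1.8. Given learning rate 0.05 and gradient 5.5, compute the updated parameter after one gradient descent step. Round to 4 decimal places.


w_new = w_old - lr * gradient
= -1.8 - 0.05 * 5.5
= -1.8 - (0.275)
= -2.0750

-2.0750


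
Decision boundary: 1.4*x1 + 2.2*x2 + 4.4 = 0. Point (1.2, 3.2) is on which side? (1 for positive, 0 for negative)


Compute 1.4 * 1.2 + 2.2 * 3.2 + 4.4
= 1.68 + 7.04 + 4.4
= 13.12
Since 13.12 >= 0, the point is on the positive side.

1


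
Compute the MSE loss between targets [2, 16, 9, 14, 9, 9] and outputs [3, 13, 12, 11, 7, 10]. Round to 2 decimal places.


Differences: [-1, 3, -3, 3, 2, -1]
Squared errors: [1, 9, 9, 9, 4, 1]
Sum of squared errors = 33
MSE = 33 / 6 = 5.50

5.50


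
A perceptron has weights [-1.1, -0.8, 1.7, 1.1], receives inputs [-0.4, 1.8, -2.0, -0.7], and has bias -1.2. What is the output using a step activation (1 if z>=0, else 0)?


z = w . x + b
= -1.1*-0.4 + -0.8*1.8 + 1.7*-2.0 + 1.1*-0.7 + -1.2
= 0.44 + -1.44 + -3.4 + -0.77 + -1.2
= -5.17 + -1.2
= -6.37
Since z = -6.37 < 0, output = 0

0


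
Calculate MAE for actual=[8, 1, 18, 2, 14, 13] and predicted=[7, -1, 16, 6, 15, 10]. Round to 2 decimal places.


Absolute errors: [1, 2, 2, 4, 1, 3]
Sum of absolute errors = 13
MAE = 13 / 6 = 2.17

2.17


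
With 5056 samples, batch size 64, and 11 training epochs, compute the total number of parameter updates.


Iterations per epoch = 5056 / 64 = 79
Total updates = iterations_per_epoch * epochs
= 79 * 11
= 869

869


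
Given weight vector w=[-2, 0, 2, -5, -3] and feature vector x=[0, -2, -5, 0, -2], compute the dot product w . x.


Element-wise products:
-2 * 0 = 0
0 * -2 = 0
2 * -5 = -10
-5 * 0 = 0
-3 * -2 = 6
Sum = 0 + 0 + -10 + 0 + 6
= -4

-4


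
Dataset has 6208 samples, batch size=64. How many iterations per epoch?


Iterations per epoch = dataset_size / batch_size
= 6208 / 64
= 97

97


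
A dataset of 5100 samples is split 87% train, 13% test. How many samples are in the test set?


Train samples = 5100 * 87% = 4437
Test samples = 5100 - 4437
= 663

663


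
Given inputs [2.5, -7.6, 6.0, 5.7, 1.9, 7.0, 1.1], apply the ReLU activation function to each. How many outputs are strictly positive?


ReLU(x) = max(0, x) for each element:
ReLU(2.5) = 2.5
ReLU(-7.6) = 0
ReLU(6.0) = 6.0
ReLU(5.7) = 5.7
ReLU(1.9) = 1.9
ReLU(7.0) = 7.0
ReLU(1.1) = 1.1
Active neurons (>0): 6

6


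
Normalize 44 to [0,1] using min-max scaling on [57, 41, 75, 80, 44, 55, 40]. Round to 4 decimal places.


Min = 40, Max = 80
Range = 80 - 40 = 40
Scaled = (x - min) / (max - min)
= (44 - 40) / 40
= 4 / 40
= 0.1000

0.1000


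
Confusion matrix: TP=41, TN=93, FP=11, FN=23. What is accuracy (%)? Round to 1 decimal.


Accuracy = (TP + TN) / (TP + TN + FP + FN) * 100
= (41 + 93) / (41 + 93 + 11 + 23)
= 134 / 168
= 0.7976
= 79.8%

79.8


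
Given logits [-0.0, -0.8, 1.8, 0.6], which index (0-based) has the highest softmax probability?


Softmax is a monotonic transformation, so it preserves the argmax.
We need to find the index of the maximum logit.
Index 0: -0.0
Index 1: -0.8
Index 2: 1.8
Index 3: 0.6
Maximum logit = 1.8 at index 2

2


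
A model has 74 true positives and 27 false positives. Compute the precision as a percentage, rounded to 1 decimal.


Precision = TP / (TP + FP) * 100
= 74 / (74 + 27)
= 74 / 101
= 0.7327
= 73.3%

73.3


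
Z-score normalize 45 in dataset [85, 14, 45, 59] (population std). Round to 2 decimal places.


Mean = (85 + 14 + 45 + 59) / 4 = 50.75
Variance = sum((x_i - mean)^2) / n = 656.1875
Std = sqrt(656.1875) = 25.6162
Z = (x - mean) / std
= (45 - 50.75) / 25.6162
= -5.75 / 25.6162
= -0.22

-0.22


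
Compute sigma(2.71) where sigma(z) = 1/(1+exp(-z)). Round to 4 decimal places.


sigmoid(z) = 1 / (1 + exp(-z))
exp(-(2.71)) = exp(-2.71) = 0.0665
1 + 0.0665 = 1.0665
1 / 1.0665 = 0.9376

0.9376


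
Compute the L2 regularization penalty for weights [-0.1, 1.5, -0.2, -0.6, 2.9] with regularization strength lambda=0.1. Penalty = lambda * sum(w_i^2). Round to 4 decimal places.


Squaring each weight:
(-0.1)^2 = 0.01
1.5^2 = 2.25
(-0.2)^2 = 0.04
(-0.6)^2 = 0.36
2.9^2 = 8.41
Sum of squares = 11.07
Penalty = 0.1 * 11.07 = 1.1070

1.1070


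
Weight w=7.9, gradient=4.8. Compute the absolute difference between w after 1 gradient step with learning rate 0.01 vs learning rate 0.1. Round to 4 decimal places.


With lr=0.01: w_new = 7.9 - 0.01 * 4.8 = 7.852
With lr=0.1: w_new = 7.9 - 0.1 * 4.8 = 7.42
Absolute difference = |7.852 - 7.42|
= 0.4320

0.4320


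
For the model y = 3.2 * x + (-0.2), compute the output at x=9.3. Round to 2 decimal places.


y = 3.2 * 9.3 + (-0.2)
= 29.76 + (-0.2)
= 29.56

29.56


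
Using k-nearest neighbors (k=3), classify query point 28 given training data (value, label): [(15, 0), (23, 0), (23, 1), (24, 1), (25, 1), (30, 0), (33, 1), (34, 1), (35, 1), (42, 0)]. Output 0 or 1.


Distances from query 28:
Point 30 (class 0): distance = 2
Point 25 (class 1): distance = 3
Point 24 (class 1): distance = 4
K=3 nearest neighbors: classes = [0, 1, 1]
Votes for class 1: 2 / 3
Majority vote => class 1

1


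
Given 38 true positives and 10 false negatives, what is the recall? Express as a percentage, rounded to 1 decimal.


Recall = TP / (TP + FN) * 100
= 38 / (38 + 10)
= 38 / 48
= 0.7917
= 79.2%

79.2


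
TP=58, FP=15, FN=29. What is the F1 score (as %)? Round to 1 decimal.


Precision = TP / (TP + FP) = 58 / 73 = 0.7945
Recall = TP / (TP + FN) = 58 / 87 = 0.6667
F1 = 2 * P * R / (P + R)
= 2 * 0.7945 * 0.6667 / (0.7945 + 0.6667)
= 1.0594 / 1.4612
= 0.725
As percentage: 72.5%

72.5


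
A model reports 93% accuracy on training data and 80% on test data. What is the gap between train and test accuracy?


Gap = train_accuracy - test_accuracy
= 93 - 80
= 13%
This gap suggests the model is overfitting.

13


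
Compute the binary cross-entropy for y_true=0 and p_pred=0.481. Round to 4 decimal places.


For y=0: Loss = -log(1-p)
= -log(1 - 0.481)
= -log(0.519)
= -(-0.6559)
= 0.6559

0.6559


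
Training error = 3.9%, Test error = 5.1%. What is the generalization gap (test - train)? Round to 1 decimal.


Generalization gap = test_error - train_error
= 5.1 - 3.9
= 1.2%
A small gap suggests good generalization.

1.2


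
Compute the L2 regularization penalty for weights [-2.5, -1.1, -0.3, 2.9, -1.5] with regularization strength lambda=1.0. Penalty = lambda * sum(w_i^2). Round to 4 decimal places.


Squaring each weight:
(-2.5)^2 = 6.25
(-1.1)^2 = 1.21
(-0.3)^2 = 0.09
2.9^2 = 8.41
(-1.5)^2 = 2.25
Sum of squares = 18.21
Penalty = 1.0 * 18.21 = 18.2100

18.2100


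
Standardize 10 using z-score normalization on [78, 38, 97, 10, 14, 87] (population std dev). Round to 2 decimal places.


Mean = (78 + 38 + 97 + 10 + 14 + 87) / 6 = 54.0
Variance = sum((x_i - mean)^2) / n = 1217.6667
Std = sqrt(1217.6667) = 34.8951
Z = (x - mean) / std
= (10 - 54.0) / 34.8951
= -44.0 / 34.8951
= -1.26

-1.26


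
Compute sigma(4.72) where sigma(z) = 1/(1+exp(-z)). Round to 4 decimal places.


sigmoid(z) = 1 / (1 + exp(-z))
exp(-(4.72)) = exp(-4.72) = 0.0089
1 + 0.0089 = 1.0089
1 / 1.0089 = 0.9912

0.9912


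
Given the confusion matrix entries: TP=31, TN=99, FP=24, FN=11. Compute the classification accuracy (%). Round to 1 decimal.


Accuracy = (TP + TN) / (TP + TN + FP + FN) * 100
= (31 + 99) / (31 + 99 + 24 + 11)
= 130 / 165
= 0.7879
= 78.8%

78.8


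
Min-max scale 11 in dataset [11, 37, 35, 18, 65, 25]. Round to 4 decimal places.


Min = 11, Max = 65
Range = 65 - 11 = 54
Scaled = (x - min) / (max - min)
= (11 - 11) / 54
= 0 / 54
= 0.0000

0.0000


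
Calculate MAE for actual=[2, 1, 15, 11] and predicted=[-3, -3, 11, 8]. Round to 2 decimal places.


Absolute errors: [5, 4, 4, 3]
Sum of absolute errors = 16
MAE = 16 / 4 = 4.00

4.00


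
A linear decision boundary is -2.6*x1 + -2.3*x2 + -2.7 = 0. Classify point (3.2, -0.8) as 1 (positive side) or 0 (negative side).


Compute -2.6 * 3.2 + -2.3 * -0.8 + -2.7
= -8.32 + 1.84 + -2.7
= -9.18
Since -9.18 < 0, the point is on the negative side.

0


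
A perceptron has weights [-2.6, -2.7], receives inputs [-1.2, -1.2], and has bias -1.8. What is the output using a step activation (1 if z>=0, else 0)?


z = w . x + b
= -2.6*-1.2 + -2.7*-1.2 + -1.8
= 3.12 + 3.24 + -1.8
= 6.36 + -1.8
= 4.56
Since z = 4.56 >= 0, output = 1

1


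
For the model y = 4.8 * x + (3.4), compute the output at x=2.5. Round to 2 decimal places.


y = 4.8 * 2.5 + (3.4)
= 12.0 + (3.4)
= 15.40

15.40


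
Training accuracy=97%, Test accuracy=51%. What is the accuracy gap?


Gap = train_accuracy - test_accuracy
= 97 - 51
= 46%
This large gap strongly indicates overfitting.

46


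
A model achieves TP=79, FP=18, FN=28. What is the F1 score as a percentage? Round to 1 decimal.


Precision = TP / (TP + FP) = 79 / 97 = 0.8144
Recall = TP / (TP + FN) = 79 / 107 = 0.7383
F1 = 2 * P * R / (P + R)
= 2 * 0.8144 * 0.7383 / (0.8144 + 0.7383)
= 1.2026 / 1.5528
= 0.7745
As percentage: 77.5%

77.5


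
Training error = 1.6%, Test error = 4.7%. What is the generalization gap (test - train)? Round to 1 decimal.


Generalization gap = test_error - train_error
= 4.7 - 1.6
= 3.1%
A moderate gap.

3.1


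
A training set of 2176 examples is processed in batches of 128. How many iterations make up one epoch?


Iterations per epoch = dataset_size / batch_size
= 2176 / 128
= 17

17


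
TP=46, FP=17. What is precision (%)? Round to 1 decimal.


Precision = TP / (TP + FP) * 100
= 46 / (46 + 17)
= 46 / 63
= 0.7302
= 73.0%

73.0


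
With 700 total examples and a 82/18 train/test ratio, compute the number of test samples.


Train samples = 700 * 82% = 574
Test samples = 700 - 574
= 126

126


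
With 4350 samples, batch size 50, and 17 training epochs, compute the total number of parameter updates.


Iterations per epoch = 4350 / 50 = 87
Total updates = iterations_per_epoch * epochs
= 87 * 17
= 1479

1479


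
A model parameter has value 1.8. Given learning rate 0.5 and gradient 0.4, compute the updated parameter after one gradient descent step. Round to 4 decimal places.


w_new = w_old - lr * gradient
= 1.8 - 0.5 * 0.4
= 1.8 - (0.2)
= 1.6000

1.6000


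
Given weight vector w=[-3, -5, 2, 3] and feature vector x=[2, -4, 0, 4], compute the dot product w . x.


Element-wise products:
-3 * 2 = -6
-5 * -4 = 20
2 * 0 = 0
3 * 4 = 12
Sum = -6 + 20 + 0 + 12
= 26

26


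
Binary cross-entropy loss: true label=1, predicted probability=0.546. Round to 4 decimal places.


For y=1: Loss = -log(p)
= -log(0.546)
= -(-0.6051)
= 0.6051

0.6051


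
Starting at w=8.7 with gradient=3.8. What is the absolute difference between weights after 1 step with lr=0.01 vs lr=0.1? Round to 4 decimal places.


With lr=0.01: w_new = 8.7 - 0.01 * 3.8 = 8.662
With lr=0.1: w_new = 8.7 - 0.1 * 3.8 = 8.32
Absolute difference = |8.662 - 8.32|
= 0.3420

0.3420


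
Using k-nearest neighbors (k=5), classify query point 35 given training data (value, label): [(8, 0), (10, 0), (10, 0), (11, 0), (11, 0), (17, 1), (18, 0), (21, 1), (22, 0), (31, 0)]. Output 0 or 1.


Distances from query 35:
Point 31 (class 0): distance = 4
Point 22 (class 0): distance = 13
Point 21 (class 1): distance = 14
Point 18 (class 0): distance = 17
Point 17 (class 1): distance = 18
K=5 nearest neighbors: classes = [0, 0, 1, 0, 1]
Votes for class 1: 2 / 5
Majority vote => class 0

0


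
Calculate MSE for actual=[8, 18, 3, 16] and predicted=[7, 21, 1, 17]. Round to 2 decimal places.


Differences: [1, -3, 2, -1]
Squared errors: [1, 9, 4, 1]
Sum of squared errors = 15
MSE = 15 / 4 = 3.75

3.75


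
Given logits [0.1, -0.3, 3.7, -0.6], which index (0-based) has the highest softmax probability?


Softmax is a monotonic transformation, so it preserves the argmax.
We need to find the index of the maximum logit.
Index 0: 0.1
Index 1: -0.3
Index 2: 3.7
Index 3: -0.6
Maximum logit = 3.7 at index 2

2


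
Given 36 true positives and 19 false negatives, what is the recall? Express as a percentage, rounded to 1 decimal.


Recall = TP / (TP + FN) * 100
= 36 / (36 + 19)
= 36 / 55
= 0.6545
= 65.5%

65.5


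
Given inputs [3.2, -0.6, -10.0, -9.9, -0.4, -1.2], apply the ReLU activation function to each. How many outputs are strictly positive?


ReLU(x) = max(0, x) for each element:
ReLU(3.2) = 3.2
ReLU(-0.6) = 0
ReLU(-10.0) = 0
ReLU(-9.9) = 0
ReLU(-0.4) = 0
ReLU(-1.2) = 0
Active neurons (>0): 1

1


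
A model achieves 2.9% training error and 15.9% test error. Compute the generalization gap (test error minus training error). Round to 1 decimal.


Generalization gap = test_error - train_error
= 15.9 - 2.9
= 13.0%
A large gap suggests overfitting.

13.0


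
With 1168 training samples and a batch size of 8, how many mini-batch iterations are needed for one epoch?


Iterations per epoch = dataset_size / batch_size
= 1168 / 8
= 146

146


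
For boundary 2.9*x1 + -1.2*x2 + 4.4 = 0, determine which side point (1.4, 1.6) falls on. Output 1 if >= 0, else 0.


Compute 2.9 * 1.4 + -1.2 * 1.6 + 4.4
= 4.06 + -1.92 + 4.4
= 6.54
Since 6.54 >= 0, the point is on the positive side.

1


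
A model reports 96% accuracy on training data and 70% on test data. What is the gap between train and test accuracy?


Gap = train_accuracy - test_accuracy
= 96 - 70
= 26%
This large gap strongly indicates overfitting.

26


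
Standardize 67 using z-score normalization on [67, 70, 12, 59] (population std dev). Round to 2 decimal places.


Mean = (67 + 70 + 12 + 59) / 4 = 52.0
Variance = sum((x_i - mean)^2) / n = 549.5
Std = sqrt(549.5) = 23.4414
Z = (x - mean) / std
= (67 - 52.0) / 23.4414
= 15.0 / 23.4414
= 0.64

0.64


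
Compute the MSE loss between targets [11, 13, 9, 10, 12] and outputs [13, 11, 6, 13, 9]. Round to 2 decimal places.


Differences: [-2, 2, 3, -3, 3]
Squared errors: [4, 4, 9, 9, 9]
Sum of squared errors = 35
MSE = 35 / 5 = 7.00

7.00


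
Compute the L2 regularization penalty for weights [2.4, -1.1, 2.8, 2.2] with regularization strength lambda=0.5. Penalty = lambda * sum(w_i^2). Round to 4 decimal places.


Squaring each weight:
2.4^2 = 5.76
(-1.1)^2 = 1.21
2.8^2 = 7.84
2.2^2 = 4.84
Sum of squares = 19.65
Penalty = 0.5 * 19.65 = 9.8250

9.8250


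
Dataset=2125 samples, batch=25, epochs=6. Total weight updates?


Iterations per epoch = 2125 / 25 = 85
Total updates = iterations_per_epoch * epochs
= 85 * 6
= 510

510


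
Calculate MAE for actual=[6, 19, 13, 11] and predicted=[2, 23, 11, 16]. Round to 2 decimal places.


Absolute errors: [4, 4, 2, 5]
Sum of absolute errors = 15
MAE = 15 / 4 = 3.75

3.75


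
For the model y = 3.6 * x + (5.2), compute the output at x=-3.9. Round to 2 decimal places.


y = 3.6 * -3.9 + (5.2)
= -14.04 + (5.2)
= -8.84

-8.84


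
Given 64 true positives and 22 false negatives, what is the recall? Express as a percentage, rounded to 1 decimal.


Recall = TP / (TP + FN) * 100
= 64 / (64 + 22)
= 64 / 86
= 0.7442
= 74.4%

74.4


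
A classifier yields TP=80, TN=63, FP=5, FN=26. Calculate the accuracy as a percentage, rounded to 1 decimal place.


Accuracy = (TP + TN) / (TP + TN + FP + FN) * 100
= (80 + 63) / (80 + 63 + 5 + 26)
= 143 / 174
= 0.8218
= 82.2%

82.2


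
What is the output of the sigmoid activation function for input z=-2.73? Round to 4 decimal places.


sigmoid(z) = 1 / (1 + exp(-z))
exp(-(-2.73)) = exp(2.73) = 15.3329
1 + 15.3329 = 16.3329
1 / 16.3329 = 0.0612

0.0612


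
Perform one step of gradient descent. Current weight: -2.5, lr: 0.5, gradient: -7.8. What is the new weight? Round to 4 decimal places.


w_new = w_old - lr * gradient
= -2.5 - 0.5 * -7.8
= -2.5 - (-3.9)
= 1.4000

1.4000


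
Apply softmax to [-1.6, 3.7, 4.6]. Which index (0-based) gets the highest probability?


Softmax is a monotonic transformation, so it preserves the argmax.
We need to find the index of the maximum logit.
Index 0: -1.6
Index 1: 3.7
Index 2: 4.6
Maximum logit = 4.6 at index 2

2


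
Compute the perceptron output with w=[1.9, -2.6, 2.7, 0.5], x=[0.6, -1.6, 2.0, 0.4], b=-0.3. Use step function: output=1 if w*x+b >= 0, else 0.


z = w . x + b
= 1.9*0.6 + -2.6*-1.6 + 2.7*2.0 + 0.5*0.4 + -0.3
= 1.14 + 4.16 + 5.4 + 0.2 + -0.3
= 10.9 + -0.3
= 10.6
Since z = 10.6 >= 0, output = 1

1


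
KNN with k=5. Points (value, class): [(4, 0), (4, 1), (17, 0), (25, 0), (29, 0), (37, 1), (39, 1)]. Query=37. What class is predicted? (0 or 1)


Distances from query 37:
Point 37 (class 1): distance = 0
Point 39 (class 1): distance = 2
Point 29 (class 0): distance = 8
Point 25 (class 0): distance = 12
Point 17 (class 0): distance = 20
K=5 nearest neighbors: classes = [1, 1, 0, 0, 0]
Votes for class 1: 2 / 5
Majority vote => class 0

0


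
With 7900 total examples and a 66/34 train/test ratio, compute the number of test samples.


Train samples = 7900 * 66% = 5214
Test samples = 7900 - 5214
= 2686

2686
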